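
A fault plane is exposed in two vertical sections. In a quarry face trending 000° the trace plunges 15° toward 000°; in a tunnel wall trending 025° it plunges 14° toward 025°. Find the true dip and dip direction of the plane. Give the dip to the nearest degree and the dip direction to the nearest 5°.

The two traces are lines in the plane: v₁ = (sin 0°·cos 15°, cos 0°·cos 15°, −sin 15°), v₂ = (sin 25°·cos 14°, cos 25°·cos 14°, −sin 14°).
Cross product v₁ × v₂ gives the pole to the plane: n ∝ (0.006, 0.106, 0.396).
Dip δ = arctan(|n_h|/n_z) = arctan(0.106/0.396) = 15.0°.
Dip direction = azimuth of (n_x, n_y) = atan2(0.006, 0.106) = 3°.

true dip 15°, dip direction 005°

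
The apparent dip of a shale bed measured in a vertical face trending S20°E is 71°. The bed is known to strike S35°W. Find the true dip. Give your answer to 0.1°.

β = acute angle between strike S35°W and section S20°E = 55°.
tan(true dip) = tan 71° / sin 55° = 3.5454
true dip = arctan 3.5454 = 74.25°

74.2°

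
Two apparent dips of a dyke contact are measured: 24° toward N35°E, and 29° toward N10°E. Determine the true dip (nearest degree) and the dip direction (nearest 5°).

true dip 30°, dip direction 355°

Represent each trace as a vector plunging at its apparent dip toward its trend (east-north-up frame): v₁ = (0.524, 0.748, -0.407), v₂ = (0.152, 0.861, -0.485).
Cross product v₁ × v₂ gives the pole to the plane: n ∝ (-0.012, 0.192, 0.338).
tan δ = √(n_x²+n_y²)/n_z = 0.193/0.338, so δ = 29.7°.
The horizontal component of n points toward azimuth atan2(n_x, n_y) = 356°, the dip direction.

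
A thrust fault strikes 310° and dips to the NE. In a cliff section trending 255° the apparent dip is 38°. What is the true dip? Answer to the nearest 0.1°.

β = acute angle between strike 310° and section 255° = 55°.
tan δ = tan α / sin β = tan 38° / sin 55° = 0.7813 / 0.8192 = 0.9538
true dip = arctan 0.9538 = 43.64°

43.6°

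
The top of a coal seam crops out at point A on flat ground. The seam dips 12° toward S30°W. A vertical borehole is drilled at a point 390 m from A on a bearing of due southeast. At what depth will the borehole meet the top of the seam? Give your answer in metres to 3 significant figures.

The hole lies 75° from the dip direction, so the down-dip offset is 390 × cos 75° = 100.94 m.
Depth = down-dip offset × tan(dip) = 100.94 × tan 12° = 100.94 × 0.2126
Depth = 21.46 m

21.5 m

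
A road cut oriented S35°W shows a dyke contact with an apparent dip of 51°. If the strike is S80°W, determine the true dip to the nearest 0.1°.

60.2°

β = acute angle between strike S80°W and section S35°W = 45°.
tan(true dip) = tan 51° / sin 45° = 1.7464
true dip = arctan 1.7464 = 60.20°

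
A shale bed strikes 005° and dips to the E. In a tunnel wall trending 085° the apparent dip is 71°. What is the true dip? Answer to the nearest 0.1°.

β = acute angle between strike 005° and section 085° = 80°.
tan δ = tan α / sin β = tan 71° / sin 80° = 2.9042 / 0.9848 = 2.9490
δ = arctan(2.9490) = 71.27°

71.3°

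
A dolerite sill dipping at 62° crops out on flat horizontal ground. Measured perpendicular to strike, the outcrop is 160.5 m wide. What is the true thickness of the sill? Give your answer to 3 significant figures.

142 m

True thickness t = w · sin(dip) = 160.5 × sin 62°
t = 160.5 × 0.8829 = 141.713 m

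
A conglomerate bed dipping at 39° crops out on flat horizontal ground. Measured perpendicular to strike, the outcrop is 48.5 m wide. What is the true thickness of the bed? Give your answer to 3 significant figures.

True thickness t = w · sin(dip) = 48.5 × sin 39°
t = 48.5 × 0.6293 = 30.522 m

30.5 m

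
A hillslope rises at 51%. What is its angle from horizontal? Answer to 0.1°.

tan θ = 51/100 = 0.5100
θ = arctan(0.5100) = 27.02°

27.0°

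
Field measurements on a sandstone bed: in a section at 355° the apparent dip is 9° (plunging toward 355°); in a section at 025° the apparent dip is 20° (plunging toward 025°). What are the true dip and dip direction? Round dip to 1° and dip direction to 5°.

true dip 26°, dip direction 065°

Represent each trace as a vector plunging at its apparent dip toward its trend (east-north-up frame): v₁ = (-0.086, 0.984, -0.156), v₂ = (0.397, 0.852, -0.342).
Cross product v₁ × v₂ gives the pole to the plane: n ∝ (0.203, 0.092, 0.464).
True dip = arccos(n_z / |n|) = arccos(0.9014) = 25.7°.
Dip direction = atan2(0.203, 0.092) = 66° (azimuth of n's horizontal projection).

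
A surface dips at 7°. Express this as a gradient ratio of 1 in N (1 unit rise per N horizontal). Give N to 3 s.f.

1 in 8.14

1 : N means tan θ = 1/N, so N = 1/tan 7° = 1/0.1228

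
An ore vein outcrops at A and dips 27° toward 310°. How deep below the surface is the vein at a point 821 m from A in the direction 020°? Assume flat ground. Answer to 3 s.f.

143 m

The hole lies 70° from the dip direction, so the down-dip offset is 821 × cos 70° = 280.80 m.
Depth = down-dip offset × tan(dip) = 280.80 × tan 27° = 280.80 × 0.5095
Depth = 143.07 m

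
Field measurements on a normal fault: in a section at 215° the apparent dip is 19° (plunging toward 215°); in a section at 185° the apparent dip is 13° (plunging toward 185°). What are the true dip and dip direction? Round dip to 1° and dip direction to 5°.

true dip 20°, dip direction 235°

The two traces are lines in the plane: v₁ = (sin 215°·cos 19°, cos 215°·cos 19°, −sin 19°), v₂ = (sin 185°·cos 13°, cos 185°·cos 13°, −sin 13°).
n = v₁ × v₂ = (-0.142, -0.094, 0.461) (taken with n_z > 0).
tan δ = √(n_x²+n_y²)/n_z = 0.170/0.461, so δ = 20.3°.
The horizontal component of n points toward azimuth atan2(n_x, n_y) = 236°, the dip direction.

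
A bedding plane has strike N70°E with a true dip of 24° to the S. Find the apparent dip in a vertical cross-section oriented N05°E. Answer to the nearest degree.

22°

Angle between strike (N70°E) and section (N05°E): β = 65°.
tan(apparent dip) = tan 24° · sin 65° = 0.4035
α = arctan(0.4035) = 21.97°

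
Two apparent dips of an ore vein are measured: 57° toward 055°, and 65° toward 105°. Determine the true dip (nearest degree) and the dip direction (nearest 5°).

true dip 65°, dip direction 100°

Represent each trace as a vector plunging at its apparent dip toward its trend (east-north-up frame): v₁ = (0.446, 0.312, -0.839), v₂ = (0.408, -0.109, -0.906).
Cross product v₁ × v₂ gives the pole to the plane: n ∝ (0.375, -0.062, 0.176).
Dip δ = arctan(|n_h|/n_z) = arctan(0.380/0.176) = 65.1°.
Dip direction = atan2(0.375, -0.062) = 99° (azimuth of n's horizontal projection).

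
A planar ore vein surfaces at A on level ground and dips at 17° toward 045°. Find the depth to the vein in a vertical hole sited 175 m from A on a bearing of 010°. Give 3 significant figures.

43.8 m

The hole lies 35° from the dip direction, so the down-dip offset is 175 × cos 35° = 143.35 m.
Depth = down-dip offset × tan(dip) = 143.35 × tan 17° = 143.35 × 0.3057
Depth = 43.83 m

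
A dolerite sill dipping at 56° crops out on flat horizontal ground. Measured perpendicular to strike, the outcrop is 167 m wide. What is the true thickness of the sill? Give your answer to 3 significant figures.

True thickness t = w · sin(dip) = 167 × sin 56°
t = 167 × 0.8290 = 138.449 m

138 m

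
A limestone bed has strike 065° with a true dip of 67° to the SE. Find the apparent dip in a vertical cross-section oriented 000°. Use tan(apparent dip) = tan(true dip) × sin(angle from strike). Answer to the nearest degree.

65°

The strike is 065° and the section trends 000°; the acute angle between them is β = 65°.
tan α = tan 67° × sin 65° = 2.3559 × 0.9063 = 2.1351
α = arctan(2.1351) = 64.90°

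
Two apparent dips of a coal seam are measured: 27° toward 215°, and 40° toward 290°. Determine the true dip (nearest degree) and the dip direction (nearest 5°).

The two traces are lines in the plane: v₁ = (sin 215°·cos 27°, cos 215°·cos 27°, −sin 27°), v₂ = (sin 290°·cos 40°, cos 290°·cos 40°, −sin 40°).
Cross product v₁ × v₂ gives the pole to the plane: n ∝ (-0.588, 0.002, 0.659).
tan δ = √(n_x²+n_y²)/n_z = 0.588/0.659, so δ = 41.7°.
Dip direction = atan2(-0.588, 0.002) = 270° (azimuth of n's horizontal projection).

true dip 42°, dip direction 270°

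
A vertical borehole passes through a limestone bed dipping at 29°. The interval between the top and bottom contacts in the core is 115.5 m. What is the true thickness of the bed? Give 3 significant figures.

101 m

True thickness t = h · cos(dip) = 115.5 × cos 29°
t = 115.5 × 0.8746 = 101.019 m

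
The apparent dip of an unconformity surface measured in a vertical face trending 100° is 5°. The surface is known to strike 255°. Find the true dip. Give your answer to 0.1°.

11.7°

β = acute angle between strike 255° and section 100° = 25°.
tan(true dip) = tan 5° / sin 25° = 0.2070
δ = arctan(0.2070) = 11.70°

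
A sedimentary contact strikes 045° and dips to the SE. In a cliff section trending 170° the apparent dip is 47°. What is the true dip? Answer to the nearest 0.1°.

β = acute angle between strike 045° and section 170° = 55°.
tan δ = tan α / sin β = tan 47° / sin 55° = 1.0724 / 0.8192 = 1.3091
true dip = arctan 1.3091 = 52.62°

52.6°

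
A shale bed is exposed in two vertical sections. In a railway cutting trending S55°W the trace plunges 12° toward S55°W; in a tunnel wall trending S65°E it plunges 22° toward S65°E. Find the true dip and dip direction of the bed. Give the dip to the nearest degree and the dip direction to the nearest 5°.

The two traces are lines in the plane: v₁ = (sin 235°·cos 12°, cos 235°·cos 12°, −sin 12°), v₂ = (sin 115°·cos 22°, cos 115°·cos 22°, −sin 22°).
n = v₁ × v₂ = (0.129, -0.475, 0.785) (taken with n_z > 0).
True dip = arccos(n_z / |n|) = arccos(0.8475) = 32.1°.
Dip direction = azimuth of (n_x, n_y) = atan2(0.129, -0.475) = 165°.

true dip 32°, dip direction 165°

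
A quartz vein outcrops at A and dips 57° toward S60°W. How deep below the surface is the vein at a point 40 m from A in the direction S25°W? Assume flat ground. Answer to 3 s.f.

The hole lies 35° from the dip direction, so the down-dip offset is 40 × cos 35° = 32.77 m.
Depth = down-dip offset × tan(dip) = 32.77 × tan 57° = 32.77 × 1.5399
Depth = 50.46 m

50.5 m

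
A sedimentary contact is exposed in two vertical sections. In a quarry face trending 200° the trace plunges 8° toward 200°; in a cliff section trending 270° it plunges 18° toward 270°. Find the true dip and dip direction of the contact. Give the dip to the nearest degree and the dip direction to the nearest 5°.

Represent each trace as a vector plunging at its apparent dip toward its trend (east-north-up frame): v₁ = (-0.339, -0.931, -0.139), v₂ = (-0.951, -0.000, -0.309).
Cross product v₁ × v₂ gives the pole to the plane: n ∝ (-0.288, -0.028, 0.885).
True dip = arccos(n_z / |n|) = arccos(0.9506) = 18.1°.
The horizontal component of n points toward azimuth atan2(n_x, n_y) = 264°, the dip direction.

true dip 18°, dip direction 265°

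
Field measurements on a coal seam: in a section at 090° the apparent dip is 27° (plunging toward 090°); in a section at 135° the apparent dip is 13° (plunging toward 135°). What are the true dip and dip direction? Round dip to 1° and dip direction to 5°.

Represent each trace as a vector plunging at its apparent dip toward its trend (east-north-up frame): v₁ = (0.891, 0.000, -0.454), v₂ = (0.689, -0.689, -0.225).
n = v₁ × v₂ = (0.313, 0.112, 0.614) (taken with n_z > 0).
True dip = arccos(n_z / |n|) = arccos(0.8794) = 28.4°.
Dip direction = azimuth of (n_x, n_y) = atan2(0.313, 0.112) = 70°.

true dip 28°, dip direction 070°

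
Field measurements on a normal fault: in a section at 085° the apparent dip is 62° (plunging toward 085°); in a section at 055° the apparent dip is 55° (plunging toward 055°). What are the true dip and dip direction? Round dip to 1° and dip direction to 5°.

The two traces are lines in the plane: v₁ = (sin 85°·cos 62°, cos 85°·cos 62°, −sin 62°), v₂ = (sin 55°·cos 55°, cos 55°·cos 55°, −sin 55°).
The plane normal is n = v₁ × v₂ ∝ (0.257, -0.032, 0.135).
tan δ = √(n_x²+n_y²)/n_z = 0.259/0.135, so δ = 62.5°.
Dip direction = atan2(0.257, -0.032) = 97° (azimuth of n's horizontal projection).

true dip 63°, dip direction 095°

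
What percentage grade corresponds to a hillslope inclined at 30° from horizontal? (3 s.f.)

grade % = 100 × tan 30° = 100 × 0.5774

57.7%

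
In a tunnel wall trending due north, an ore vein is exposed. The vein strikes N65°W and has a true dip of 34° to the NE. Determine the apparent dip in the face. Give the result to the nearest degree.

31°

The strike is N65°W and the section trends due north; the acute angle between them is β = 65°.
tan(apparent dip) = tan 34° · sin 65° = 0.6113
α = arctan(0.6113) = 31.44°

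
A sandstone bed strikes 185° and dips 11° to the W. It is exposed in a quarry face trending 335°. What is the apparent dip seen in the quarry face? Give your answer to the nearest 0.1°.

The section lies 30° from the strike.
tan α = tan 11° × sin 30° = 0.1944 × 0.5000 = 0.0972
α = arctan(0.0972) = 5.55°

5.6°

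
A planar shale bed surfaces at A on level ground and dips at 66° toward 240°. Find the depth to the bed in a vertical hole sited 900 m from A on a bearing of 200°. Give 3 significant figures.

1550 m

The hole lies 40° from the dip direction, so the down-dip offset is 900 × cos 40° = 689.44 m.
Depth = down-dip offset × tan(dip) = 689.44 × tan 66° = 689.44 × 2.2460
Depth = 1548.51 m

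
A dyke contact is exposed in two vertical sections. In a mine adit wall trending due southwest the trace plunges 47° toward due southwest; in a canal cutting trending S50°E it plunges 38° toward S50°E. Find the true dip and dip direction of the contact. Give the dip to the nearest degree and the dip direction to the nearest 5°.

Represent each trace as a vector plunging at its apparent dip toward its trend (east-north-up frame): v₁ = (-0.482, -0.482, -0.731), v₂ = (0.604, -0.507, -0.616).
n = v₁ × v₂ = (-0.074, -0.738, 0.535) (taken with n_z > 0).
Dip δ = arctan(|n_h|/n_z) = arctan(0.742/0.535) = 54.2°.
Dip direction = atan2(-0.074, -0.738) = 186° (azimuth of n's horizontal projection).

true dip 54°, dip direction 185°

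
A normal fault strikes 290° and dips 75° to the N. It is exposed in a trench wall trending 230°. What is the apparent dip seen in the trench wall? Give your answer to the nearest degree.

The strike is 290° and the section trends 230°; the acute angle between them is β = 60°.
tan α = tan 75° × sin 60° = 3.7321 × 0.8660 = 3.2321
apparent dip = arctan 3.2321 = 72.81°

73°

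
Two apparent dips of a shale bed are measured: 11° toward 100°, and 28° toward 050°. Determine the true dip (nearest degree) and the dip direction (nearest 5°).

Each apparent-dip line lies in the plane. As unit vectors (x east, y north, z up), v₁ plunges 11°→100° and v₂ plunges 28°→050°.
Cross product v₁ × v₂ gives the pole to the plane: n ∝ (0.188, 0.325, 0.664).
True dip = arccos(n_z / |n|) = arccos(0.8705) = 29.5°.
Dip direction = atan2(0.188, 0.325) = 30° (azimuth of n's horizontal projection).

true dip 29°, dip direction 030°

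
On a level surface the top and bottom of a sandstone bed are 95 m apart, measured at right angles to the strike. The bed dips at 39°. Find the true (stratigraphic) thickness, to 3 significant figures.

True thickness t = w · sin(dip) = 95 × sin 39°
t = 95 × 0.6293 = 59.785 m

59.8 m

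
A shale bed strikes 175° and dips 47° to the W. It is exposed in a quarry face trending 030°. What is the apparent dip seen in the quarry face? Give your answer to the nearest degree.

The strike is 175° and the section trends 030°; the acute angle between them is β = 35°.
tan α = tan 47° × sin 35° = 1.0724 × 0.5736 = 0.6151
apparent dip = arctan 0.6151 = 31.60°

32°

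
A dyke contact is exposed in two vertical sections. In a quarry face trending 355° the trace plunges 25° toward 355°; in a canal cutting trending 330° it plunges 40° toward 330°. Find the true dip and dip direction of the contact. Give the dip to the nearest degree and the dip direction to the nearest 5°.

Represent each trace as a vector plunging at its apparent dip toward its trend (east-north-up frame): v₁ = (-0.079, 0.903, -0.423), v₂ = (-0.383, 0.663, -0.643).
The plane normal is n = v₁ × v₂ ∝ (-0.300, 0.111, 0.293).
Dip δ = arctan(|n_h|/n_z) = arctan(0.320/0.293) = 47.5°.
Dip direction = atan2(-0.300, 0.111) = 290° (azimuth of n's horizontal projection).

true dip 47°, dip direction 290°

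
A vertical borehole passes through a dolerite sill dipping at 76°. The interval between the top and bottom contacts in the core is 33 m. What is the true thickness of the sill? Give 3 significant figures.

True thickness t = h · cos(dip) = 33 × cos 76°
t = 33 × 0.2419 = 7.983 m

7.98 m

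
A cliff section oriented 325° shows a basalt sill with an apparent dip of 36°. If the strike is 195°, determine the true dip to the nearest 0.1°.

β = acute angle between strike 195° and section 325° = 50°.
tan δ = tan α / sin β = tan 36° / sin 50° = 0.7265 / 0.7660 = 0.9484
true dip = arctan 0.9484 = 43.48°

43.5°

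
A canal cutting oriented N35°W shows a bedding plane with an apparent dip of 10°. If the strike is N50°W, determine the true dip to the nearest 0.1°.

34.3°

β = acute angle between strike N50°W and section N35°W = 15°.
tan δ = tan α / sin β = tan 10° / sin 15° = 0.1763 / 0.2588 = 0.6813
δ = arctan(0.6813) = 34.27°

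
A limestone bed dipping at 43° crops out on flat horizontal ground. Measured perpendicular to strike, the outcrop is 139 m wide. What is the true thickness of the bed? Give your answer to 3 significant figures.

True thickness t = w · sin(dip) = 139 × sin 43°
t = 139 × 0.6820 = 94.798 m

94.8 m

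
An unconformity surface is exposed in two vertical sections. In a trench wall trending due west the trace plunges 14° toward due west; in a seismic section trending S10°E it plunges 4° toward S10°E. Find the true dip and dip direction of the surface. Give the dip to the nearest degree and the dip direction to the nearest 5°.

The two traces are lines in the plane: v₁ = (sin 270°·cos 14°, cos 270°·cos 14°, −sin 14°), v₂ = (sin 170°·cos 4°, cos 170°·cos 4°, −sin 4°).
The plane normal is n = v₁ × v₂ ∝ (-0.238, -0.110, 0.953).
True dip = arccos(n_z / |n|) = arccos(0.9643) = 15.4°.
The horizontal component of n points toward azimuth atan2(n_x, n_y) = 245°, the dip direction.

true dip 15°, dip direction 245°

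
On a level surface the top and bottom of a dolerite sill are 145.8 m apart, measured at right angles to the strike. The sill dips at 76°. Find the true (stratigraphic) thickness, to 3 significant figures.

141 m

True thickness t = w · sin(dip) = 145.8 × sin 76°
t = 145.8 × 0.9703 = 141.469 m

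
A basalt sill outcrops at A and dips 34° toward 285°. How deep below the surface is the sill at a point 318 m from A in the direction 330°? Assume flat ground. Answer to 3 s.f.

152 m

The hole lies 45° from the dip direction, so the down-dip offset is 318 × cos 45° = 224.86 m.
Depth = down-dip offset × tan(dip) = 224.86 × tan 34° = 224.86 × 0.6745
Depth = 151.67 m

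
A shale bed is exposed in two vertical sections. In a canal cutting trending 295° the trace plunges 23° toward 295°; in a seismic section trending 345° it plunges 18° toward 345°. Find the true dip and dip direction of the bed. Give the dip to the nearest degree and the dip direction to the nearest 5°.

Each apparent-dip line lies in the plane. As unit vectors (x east, y north, z up), v₁ plunges 23°→295° and v₂ plunges 18°→345°.
Cross product v₁ × v₂ gives the pole to the plane: n ∝ (-0.239, 0.162, 0.671).
True dip = arccos(n_z / |n|) = arccos(0.9187) = 23.3°.
Dip direction = atan2(-0.239, 0.162) = 304° (azimuth of n's horizontal projection).

true dip 23°, dip direction 305°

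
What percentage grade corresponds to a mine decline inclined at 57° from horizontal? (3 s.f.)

grade % = 100 × tan 57° = 100 × 1.5399

154%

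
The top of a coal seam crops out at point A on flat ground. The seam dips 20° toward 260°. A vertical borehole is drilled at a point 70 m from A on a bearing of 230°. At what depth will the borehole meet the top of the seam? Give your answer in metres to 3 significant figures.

22.1 m

The hole lies 30° from the dip direction, so the down-dip offset is 70 × cos 30° = 60.62 m.
Depth = down-dip offset × tan(dip) = 60.62 × tan 20° = 60.62 × 0.3640
Depth = 22.06 m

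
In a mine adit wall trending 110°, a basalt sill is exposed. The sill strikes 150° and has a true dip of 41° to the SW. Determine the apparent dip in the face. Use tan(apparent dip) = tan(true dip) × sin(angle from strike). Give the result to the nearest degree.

The strike is 150° and the section trends 110°; the acute angle between them is β = 40°.
tan(apparent dip) = tan 41° · sin 40° = 0.5588
apparent dip = arctan 0.5588 = 29.20°

29°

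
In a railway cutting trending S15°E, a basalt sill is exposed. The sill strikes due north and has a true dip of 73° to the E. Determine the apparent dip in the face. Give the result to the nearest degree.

40°

Angle between strike (due north) and section (S15°E): β = 15°.
tan(apparent dip) = tan 73° · sin 15° = 0.8466
apparent dip = arctan 0.8466 = 40.25°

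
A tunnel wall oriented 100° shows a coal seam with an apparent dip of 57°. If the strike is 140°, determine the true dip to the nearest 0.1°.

67.3°

β = acute angle between strike 140° and section 100° = 40°.
tan(true dip) = tan 57° / sin 40° = 2.3956
δ = arctan(2.3956) = 67.34°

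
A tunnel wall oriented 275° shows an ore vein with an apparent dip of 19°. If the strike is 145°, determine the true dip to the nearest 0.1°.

24.2°

The section is 50° from the strike.
tan(true dip) = tan 19° / sin 50° = 0.4495
δ = arctan(0.4495) = 24.20°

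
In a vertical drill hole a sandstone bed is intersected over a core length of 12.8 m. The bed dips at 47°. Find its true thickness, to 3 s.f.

True thickness t = h · cos(dip) = 12.8 × cos 47°
t = 12.8 × 0.6820 = 8.730 m

8.73 m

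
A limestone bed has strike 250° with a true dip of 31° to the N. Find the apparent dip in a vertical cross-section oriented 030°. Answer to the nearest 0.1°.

Angle between strike (250°) and section (030°): β = 40°.
tan α = tan 31° × sin 40° = 0.6009 × 0.6428 = 0.3862
α = arctan(0.3862) = 21.12°

21.1°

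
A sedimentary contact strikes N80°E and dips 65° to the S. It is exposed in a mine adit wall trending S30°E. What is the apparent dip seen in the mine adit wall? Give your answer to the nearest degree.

The strike is N80°E and the section trends S30°E; the acute angle between them is β = 70°.
tan(apparent dip) = tan 65° · sin 70° = 2.0152
α = arctan(2.0152) = 63.61°

64°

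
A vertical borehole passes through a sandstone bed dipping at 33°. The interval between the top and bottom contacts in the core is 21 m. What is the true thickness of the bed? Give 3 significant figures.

17.6 m

True thickness t = h · cos(dip) = 21 × cos 33°
t = 21 × 0.8387 = 17.612 m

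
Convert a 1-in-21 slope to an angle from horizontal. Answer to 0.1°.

tan θ = 1/21 = 0.0476
θ = arctan(0.0476) = 2.73°

2.7°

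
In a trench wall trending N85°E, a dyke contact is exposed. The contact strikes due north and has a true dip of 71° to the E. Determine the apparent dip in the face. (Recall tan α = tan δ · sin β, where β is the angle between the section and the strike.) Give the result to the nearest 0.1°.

The section lies 85° from the strike.
tan α = tan 71° × sin 85° = 2.9042 × 0.9962 = 2.8932
apparent dip = arctan 2.8932 = 70.93°

70.9°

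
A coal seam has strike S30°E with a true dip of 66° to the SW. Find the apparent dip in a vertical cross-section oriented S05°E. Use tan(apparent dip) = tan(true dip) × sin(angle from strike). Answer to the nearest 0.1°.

43.5°

The section lies 25° from the strike.
tan α = tan 66° × sin 25° = 2.2460 × 0.4226 = 0.9492
apparent dip = arctan 0.9492 = 43.51°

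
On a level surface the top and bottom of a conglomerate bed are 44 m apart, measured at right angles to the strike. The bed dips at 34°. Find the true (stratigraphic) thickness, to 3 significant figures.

True thickness t = w · sin(dip) = 44 × sin 34°
t = 44 × 0.5592 = 24.604 m

24.6 m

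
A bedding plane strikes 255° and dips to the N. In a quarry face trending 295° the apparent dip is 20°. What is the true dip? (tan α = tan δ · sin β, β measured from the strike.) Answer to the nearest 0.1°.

The section is 40° from the strike.
tan δ = tan α / sin β = tan 20° / sin 40° = 0.3640 / 0.6428 = 0.5662
true dip = arctan 0.5662 = 29.52°

29.5°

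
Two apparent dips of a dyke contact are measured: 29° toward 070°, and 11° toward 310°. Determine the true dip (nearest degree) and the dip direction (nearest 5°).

The two traces are lines in the plane: v₁ = (sin 70°·cos 29°, cos 70°·cos 29°, −sin 29°), v₂ = (sin 310°·cos 11°, cos 310°·cos 11°, −sin 11°).
n = v₁ × v₂ = (0.249, 0.521, 0.744) (taken with n_z > 0).
True dip = arccos(n_z / |n|) = arccos(0.7897) = 37.8°.
Dip direction = azimuth of (n_x, n_y) = atan2(0.249, 0.521) = 26°.

true dip 38°, dip direction 025°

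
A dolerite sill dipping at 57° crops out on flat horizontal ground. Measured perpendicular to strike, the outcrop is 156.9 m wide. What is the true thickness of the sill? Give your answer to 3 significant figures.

132 m

True thickness t = w · sin(dip) = 156.9 × sin 57°
t = 156.9 × 0.8387 = 131.587 m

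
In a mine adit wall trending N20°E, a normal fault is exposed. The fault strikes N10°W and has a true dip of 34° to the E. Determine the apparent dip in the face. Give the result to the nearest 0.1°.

18.6°

The strike is N10°W and the section trends N20°E; the acute angle between them is β = 30°.
tan(apparent dip) = tan 34° · sin 30° = 0.3373
apparent dip = arctan 0.3373 = 18.64°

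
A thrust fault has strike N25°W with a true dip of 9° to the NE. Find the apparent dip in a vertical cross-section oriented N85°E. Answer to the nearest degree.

8°

Angle between strike (N25°W) and section (N85°E): β = 70°.
tan α = tan 9° × sin 70° = 0.1584 × 0.9397 = 0.1488
α = arctan(0.1488) = 8.47°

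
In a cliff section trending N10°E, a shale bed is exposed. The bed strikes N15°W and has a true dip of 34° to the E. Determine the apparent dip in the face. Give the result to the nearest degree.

16°

Angle between strike (N15°W) and section (N10°E): β = 25°.
tan α = tan 34° × sin 25° = 0.6745 × 0.4226 = 0.2851
apparent dip = arctan 0.2851 = 15.91°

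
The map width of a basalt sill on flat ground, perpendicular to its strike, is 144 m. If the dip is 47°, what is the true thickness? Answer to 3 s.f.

True thickness t = w · sin(dip) = 144 × sin 47°
t = 144 × 0.7314 = 105.315 m

105 m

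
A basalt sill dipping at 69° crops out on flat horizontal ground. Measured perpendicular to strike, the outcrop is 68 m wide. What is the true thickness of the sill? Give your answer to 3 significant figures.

63.5 m

True thickness t = w · sin(dip) = 68 × sin 69°
t = 68 × 0.9336 = 63.483 m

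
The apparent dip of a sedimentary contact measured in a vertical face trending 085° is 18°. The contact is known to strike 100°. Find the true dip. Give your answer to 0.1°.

51.5°

β = acute angle between strike 100° and section 085° = 15°.
tan δ = tan α / sin β = tan 18° / sin 15° = 0.3249 / 0.2588 = 1.2554
δ = arctan(1.2554) = 51.46°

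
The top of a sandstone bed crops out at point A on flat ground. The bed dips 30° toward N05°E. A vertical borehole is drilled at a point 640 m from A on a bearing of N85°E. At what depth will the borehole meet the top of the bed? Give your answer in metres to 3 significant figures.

64.2 m

The hole lies 80° from the dip direction, so the down-dip offset is 640 × cos 80° = 111.13 m.
Depth = down-dip offset × tan(dip) = 111.13 × tan 30° = 111.13 × 0.5774
Depth = 64.16 m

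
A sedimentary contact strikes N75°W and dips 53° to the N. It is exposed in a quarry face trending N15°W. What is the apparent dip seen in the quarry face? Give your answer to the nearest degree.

Angle between strike (N75°W) and section (N15°W): β = 60°.
tan(apparent dip) = tan 53° · sin 60° = 1.1493
α = arctan(1.1493) = 48.97°

49°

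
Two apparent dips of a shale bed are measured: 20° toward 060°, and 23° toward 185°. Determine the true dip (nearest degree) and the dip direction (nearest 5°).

true dip 41°, dip direction 125°

The two traces are lines in the plane: v₁ = (sin 60°·cos 20°, cos 60°·cos 20°, −sin 20°), v₂ = (sin 185°·cos 23°, cos 185°·cos 23°, −sin 23°).
Cross product v₁ × v₂ gives the pole to the plane: n ∝ (0.497, -0.345, 0.709).
True dip = arccos(n_z / |n|) = arccos(0.7603) = 40.5°.
Dip direction = atan2(0.497, -0.345) = 125° (azimuth of n's horizontal projection).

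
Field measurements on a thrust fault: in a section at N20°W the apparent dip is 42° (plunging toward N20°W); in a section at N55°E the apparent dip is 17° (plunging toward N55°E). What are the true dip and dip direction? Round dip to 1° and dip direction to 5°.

Represent each trace as a vector plunging at its apparent dip toward its trend (east-north-up frame): v₁ = (-0.254, 0.698, -0.669), v₂ = (0.783, 0.549, -0.292).
The plane normal is n = v₁ × v₂ ∝ (-0.163, 0.598, 0.686).
Dip δ = arctan(|n_h|/n_z) = arctan(0.620/0.686) = 42.1°.
The horizontal component of n points toward azimuth atan2(n_x, n_y) = 345°, the dip direction.

true dip 42°, dip direction 345°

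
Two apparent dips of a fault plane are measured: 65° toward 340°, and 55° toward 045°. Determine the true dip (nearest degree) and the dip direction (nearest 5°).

true dip 66°, dip direction 355°

Represent each trace as a vector plunging at its apparent dip toward its trend (east-north-up frame): v₁ = (-0.145, 0.397, -0.906), v₂ = (0.406, 0.406, -0.819).
The plane normal is n = v₁ × v₂ ∝ (-0.042, 0.486, 0.220).
tan δ = √(n_x²+n_y²)/n_z = 0.488/0.220, so δ = 65.8°.
The horizontal component of n points toward azimuth atan2(n_x, n_y) = 355°, the dip direction.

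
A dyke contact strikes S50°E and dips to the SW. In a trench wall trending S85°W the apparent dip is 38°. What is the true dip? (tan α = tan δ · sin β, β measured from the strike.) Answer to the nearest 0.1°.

47.9°

The section is 45° from the strike.
tan(true dip) = tan 38° / sin 45° = 1.1049
true dip = arctan 1.1049 = 47.85°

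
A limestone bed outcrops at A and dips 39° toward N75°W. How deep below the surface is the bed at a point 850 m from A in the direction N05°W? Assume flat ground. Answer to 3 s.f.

The hole lies 70° from the dip direction, so the down-dip offset is 850 × cos 70° = 290.72 m.
Depth = down-dip offset × tan(dip) = 290.72 × tan 39° = 290.72 × 0.8098
Depth = 235.42 m

235 m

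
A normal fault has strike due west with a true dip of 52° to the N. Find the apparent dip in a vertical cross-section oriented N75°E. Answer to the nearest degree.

18°

The section lies 15° from the strike.
tan α = tan 52° × sin 15° = 1.2799 × 0.2588 = 0.3313
α = arctan(0.3313) = 18.33°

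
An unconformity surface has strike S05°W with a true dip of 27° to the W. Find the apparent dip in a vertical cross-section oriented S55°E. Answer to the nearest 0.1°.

23.8°

The strike is S05°W and the section trends S55°E; the acute angle between them is β = 60°.
tan(apparent dip) = tan 27° · sin 60° = 0.4413
apparent dip = arctan 0.4413 = 23.81°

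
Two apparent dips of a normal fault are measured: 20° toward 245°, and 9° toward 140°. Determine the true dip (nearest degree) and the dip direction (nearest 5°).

true dip 24°, dip direction 210°

Represent each trace as a vector plunging at its apparent dip toward its trend (east-north-up frame): v₁ = (-0.852, -0.397, -0.342), v₂ = (0.635, -0.757, -0.156).
The plane normal is n = v₁ × v₂ ∝ (-0.197, -0.350, 0.896).
tan δ = √(n_x²+n_y²)/n_z = 0.402/0.896, so δ = 24.1°.
Dip direction = azimuth of (n_x, n_y) = atan2(-0.197, -0.350) = 209°.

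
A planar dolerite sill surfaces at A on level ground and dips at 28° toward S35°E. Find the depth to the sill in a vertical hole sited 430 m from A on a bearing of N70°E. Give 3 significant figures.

59.2 m

The hole lies 75° from the dip direction, so the down-dip offset is 430 × cos 75° = 111.29 m.
Depth = down-dip offset × tan(dip) = 111.29 × tan 28° = 111.29 × 0.5317
Depth = 59.18 m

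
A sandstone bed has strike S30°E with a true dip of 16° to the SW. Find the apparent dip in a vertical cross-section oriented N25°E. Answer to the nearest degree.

13°

The section lies 55° from the strike.
tan α = tan 16° × sin 55° = 0.2867 × 0.8192 = 0.2349
α = arctan(0.2349) = 13.22°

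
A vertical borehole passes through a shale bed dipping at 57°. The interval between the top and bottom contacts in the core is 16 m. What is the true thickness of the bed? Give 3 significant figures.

8.71 m

True thickness t = h · cos(dip) = 16 × cos 57°
t = 16 × 0.5446 = 8.714 m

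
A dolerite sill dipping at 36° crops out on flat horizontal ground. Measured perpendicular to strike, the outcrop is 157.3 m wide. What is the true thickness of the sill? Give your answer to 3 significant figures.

True thickness t = w · sin(dip) = 157.3 × sin 36°
t = 157.3 × 0.5878 = 92.459 m

92.5 m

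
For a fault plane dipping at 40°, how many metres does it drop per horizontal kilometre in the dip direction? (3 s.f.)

839 m

drop per km = 1000 × tan 40° = 1000 × 0.8391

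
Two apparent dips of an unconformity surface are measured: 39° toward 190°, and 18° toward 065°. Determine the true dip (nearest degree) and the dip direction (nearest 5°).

The two traces are lines in the plane: v₁ = (sin 190°·cos 39°, cos 190°·cos 39°, −sin 39°), v₂ = (sin 65°·cos 18°, cos 65°·cos 18°, −sin 18°).
n = v₁ × v₂ = (0.489, -0.584, 0.605) (taken with n_z > 0).
True dip = arccos(n_z / |n|) = arccos(0.6220) = 51.5°.
Dip direction = azimuth of (n_x, n_y) = atan2(0.489, -0.584) = 140°.

true dip 52°, dip direction 140°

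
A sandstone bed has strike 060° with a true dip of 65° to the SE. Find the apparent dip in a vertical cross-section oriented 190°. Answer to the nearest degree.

Angle between strike (060°) and section (190°): β = 50°.
tan(apparent dip) = tan 65° · sin 50° = 1.6428
apparent dip = arctan 1.6428 = 58.67°

59°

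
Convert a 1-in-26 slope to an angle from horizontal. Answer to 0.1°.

tan θ = 1/26 = 0.0385
θ = arctan(0.0385) = 2.20°

2.2°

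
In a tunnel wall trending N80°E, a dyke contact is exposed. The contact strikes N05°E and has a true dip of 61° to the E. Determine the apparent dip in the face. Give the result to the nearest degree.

The strike is N05°E and the section trends N80°E; the acute angle between them is β = 75°.
tan α = tan 61° × sin 75° = 1.8040 × 0.9659 = 1.7426
apparent dip = arctan 1.7426 = 60.15°

60°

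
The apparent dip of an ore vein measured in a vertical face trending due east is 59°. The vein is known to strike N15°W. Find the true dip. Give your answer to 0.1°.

The section is 75° from the strike.
tan δ = tan α / sin β = tan 59° / sin 75° = 1.6643 / 0.9659 = 1.7230
δ = arctan(1.7230) = 59.87°

59.9°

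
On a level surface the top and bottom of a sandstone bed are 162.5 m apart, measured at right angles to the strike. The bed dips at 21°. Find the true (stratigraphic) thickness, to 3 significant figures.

True thickness t = w · sin(dip) = 162.5 × sin 21°
t = 162.5 × 0.3584 = 58.235 m

58.2 m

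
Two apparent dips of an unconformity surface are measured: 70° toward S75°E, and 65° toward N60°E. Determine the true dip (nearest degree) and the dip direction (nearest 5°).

true dip 70°, dip direction 100°

The two traces are lines in the plane: v₁ = (sin 105°·cos 70°, cos 105°·cos 70°, −sin 70°), v₂ = (sin 60°·cos 65°, cos 60°·cos 65°, −sin 65°).
Cross product v₁ × v₂ gives the pole to the plane: n ∝ (0.279, -0.045, 0.102).
True dip = arccos(n_z / |n|) = arccos(0.3404) = 70.1°.
Dip direction = atan2(0.279, -0.045) = 99° (azimuth of n's horizontal projection).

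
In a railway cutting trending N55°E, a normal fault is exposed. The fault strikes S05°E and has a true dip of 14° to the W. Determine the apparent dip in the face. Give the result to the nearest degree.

The strike is S05°E and the section trends N55°E; the acute angle between them is β = 60°.
tan(apparent dip) = tan 14° · sin 60° = 0.2159
apparent dip = arctan 0.2159 = 12.18°

12°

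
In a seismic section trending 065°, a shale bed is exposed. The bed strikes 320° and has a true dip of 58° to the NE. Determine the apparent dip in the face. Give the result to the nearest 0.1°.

The section lies 75° from the strike.
tan(apparent dip) = tan 58° · sin 75° = 1.5458
apparent dip = arctan 1.5458 = 57.10°

57.1°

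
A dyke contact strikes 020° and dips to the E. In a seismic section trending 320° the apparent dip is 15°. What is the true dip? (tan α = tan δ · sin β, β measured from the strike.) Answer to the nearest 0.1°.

β = acute angle between strike 020° and section 320° = 60°.
tan δ = tan α / sin β = tan 15° / sin 60° = 0.2679 / 0.8660 = 0.3094
true dip = arctan 0.3094 = 17.19°

17.2°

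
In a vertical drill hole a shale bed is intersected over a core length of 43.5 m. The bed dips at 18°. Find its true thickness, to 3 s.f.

True thickness t = h · cos(dip) = 43.5 × cos 18°
t = 43.5 × 0.9511 = 41.371 m

41.4 m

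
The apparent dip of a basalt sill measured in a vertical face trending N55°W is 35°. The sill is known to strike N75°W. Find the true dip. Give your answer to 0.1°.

β = acute angle between strike N75°W and section N55°W = 20°.
tan δ = tan α / sin β = tan 35° / sin 20° = 0.7002 / 0.3420 = 2.0473
δ = arctan(2.0473) = 63.97°

64.0°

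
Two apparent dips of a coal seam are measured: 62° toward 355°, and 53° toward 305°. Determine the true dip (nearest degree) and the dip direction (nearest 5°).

Each apparent-dip line lies in the plane. As unit vectors (x east, y north, z up), v₁ plunges 62°→355° and v₂ plunges 53°→305°.
n = v₁ × v₂ = (-0.069, 0.403, 0.216) (taken with n_z > 0).
True dip = arccos(n_z / |n|) = arccos(0.4682) = 62.1°.
The horizontal component of n points toward azimuth atan2(n_x, n_y) = 350°, the dip direction.

true dip 62°, dip direction 350°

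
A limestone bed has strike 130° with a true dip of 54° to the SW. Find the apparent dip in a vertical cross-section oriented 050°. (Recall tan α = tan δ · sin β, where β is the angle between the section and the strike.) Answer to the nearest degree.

54°

The strike is 130° and the section trends 050°; the acute angle between them is β = 80°.
tan(apparent dip) = tan 54° · sin 80° = 1.3555
α = arctan(1.3555) = 53.58°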